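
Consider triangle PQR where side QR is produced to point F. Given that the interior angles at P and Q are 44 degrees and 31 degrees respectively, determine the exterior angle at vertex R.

By the exterior angle theorem, an exterior angle of a triangle equals the sum of the two remote interior angles.
Exterior angle = angle P + angle Q
Exterior angle = 44 + 31 = 75 degrees

75 degrees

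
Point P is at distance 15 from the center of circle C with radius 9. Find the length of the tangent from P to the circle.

The tangent, radius, and line from the external point to the center form a right triangle.
The right angle is where the tangent meets the radius.
By the Pythagorean theorem: tangent² + 9² = 15²
tangent² = 225 - 81 = 144
tangent = 12

12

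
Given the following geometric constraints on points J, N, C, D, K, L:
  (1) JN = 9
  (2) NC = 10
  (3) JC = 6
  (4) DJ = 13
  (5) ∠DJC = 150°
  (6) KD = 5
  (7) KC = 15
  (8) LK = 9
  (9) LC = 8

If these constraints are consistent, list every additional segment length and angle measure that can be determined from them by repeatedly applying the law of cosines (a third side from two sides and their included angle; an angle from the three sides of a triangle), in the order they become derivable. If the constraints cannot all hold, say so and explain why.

The constraints are consistent. Derivable facts, in order:
After 1 step:
- CD ≈ 18.44
- ∠CJN = 80.94°
- ∠CKL = 26.32°
- ∠CLK = 123.75°
- ∠CNJ = 36.34°
- ∠JCN = 62.72°
- ∠KCL = 29.93°
After 2 steps:
- ∠CDJ = 9.36°
- ∠CDK = 40.56°
- ∠CKD = 126.92°
- ∠DCJ = 20.64°
- ∠DCK = 12.52°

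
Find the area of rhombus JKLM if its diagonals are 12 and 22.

The diagonals of a rhombus divide it into four right triangles.
Each triangle has legs 12/ 2 = 6 and 22/2 = 11, so each has area (1/2)*6*11 = 33.
Four such triangles give total area = (d1 * d2) / 2 = 132.

132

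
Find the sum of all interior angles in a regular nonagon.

The sum of interior angles of an n-sided polygon is (n - 2) * 180.
For n = 9: (9 - 2) * 180 = 7 * 180 = 1260 degrees.

1260 degrees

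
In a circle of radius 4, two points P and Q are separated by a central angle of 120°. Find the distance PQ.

Chord = 2(4) sin(60°) = 4*sqrt(3)

4*sqrt(3)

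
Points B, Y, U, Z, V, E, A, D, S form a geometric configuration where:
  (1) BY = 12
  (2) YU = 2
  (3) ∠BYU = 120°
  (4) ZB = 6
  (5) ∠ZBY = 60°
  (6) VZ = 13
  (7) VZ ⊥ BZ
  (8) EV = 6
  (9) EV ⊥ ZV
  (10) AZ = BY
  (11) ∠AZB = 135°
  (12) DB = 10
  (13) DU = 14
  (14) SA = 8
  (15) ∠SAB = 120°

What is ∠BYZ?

Step 1: By the law of cosines on triangle YBZ: YZ² = 12² + 6² − 2·12·6·cos(60°) = 108, so YZ = 6·√3.
Step 2: By the inverse law of cosines on triangle BYZ: cos(∠BYZ) = (12² + (6·√3)² − 6²) / (2·12·6·√3) = 216/249.42 = 0.866, so ∠BYZ = 30°.

Therefore, the measure of angle ∠BYZ = 30°.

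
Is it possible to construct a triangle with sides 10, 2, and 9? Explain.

Yes.
The triangle inequality requires that the sum of any two sides exceeds the third.
Here 2 + 9 = 11 > 10, so the condition is met.

Yes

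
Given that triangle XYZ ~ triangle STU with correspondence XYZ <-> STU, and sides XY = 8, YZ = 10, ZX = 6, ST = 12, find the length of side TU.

Since the triangles are similar, the ratio of corresponding sides is constant.
Scale factor k = ST / XY = 12 / 8 = 3/2
TU = k * YZ = 3/2 * 10 = 15

15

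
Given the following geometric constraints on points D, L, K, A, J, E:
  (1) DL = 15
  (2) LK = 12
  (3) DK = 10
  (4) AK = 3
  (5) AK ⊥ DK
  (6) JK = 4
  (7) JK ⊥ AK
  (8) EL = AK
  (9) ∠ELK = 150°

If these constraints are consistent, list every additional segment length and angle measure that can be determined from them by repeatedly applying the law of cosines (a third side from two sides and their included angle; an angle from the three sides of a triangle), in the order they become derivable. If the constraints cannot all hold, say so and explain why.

The constraints are consistent. Derivable facts, in order:
After 1 step:
- AJ = 5
- DA = √109
- KE ≈ 14.67
- ∠DKL = 85.46°
- ∠DLK = 41.65°
- ∠KDL = 52.89°
After 2 steps:
- ∠ADK = 16.7°
- ∠AJK = 36.87°
- ∠DAK = 73.3°
- ∠EKL = 5.87°
- ∠JAK = 53.13°
- ∠KEL = 24.13°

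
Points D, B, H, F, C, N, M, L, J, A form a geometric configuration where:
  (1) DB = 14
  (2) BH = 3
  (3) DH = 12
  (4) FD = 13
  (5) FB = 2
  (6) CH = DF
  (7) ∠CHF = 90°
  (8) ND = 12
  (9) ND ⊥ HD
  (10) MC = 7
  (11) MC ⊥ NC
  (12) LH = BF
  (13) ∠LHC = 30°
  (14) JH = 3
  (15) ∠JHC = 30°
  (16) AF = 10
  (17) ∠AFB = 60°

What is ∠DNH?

Step 1: By the law of cosines on triangle NDH: NH² = 12² + 12² − 2·12·12·cos(90°) = 288, so NH = 12·√2.
Step 2: By the inverse law of cosines on triangle DNH: cos(∠DNH) = (12² + (12·√2)² − 12²) / (2·12·12·√2) = 288/407.29 = 0.7071, so ∠DNH = 45°.

Therefore, the measure of angle ∠DNH = 45°.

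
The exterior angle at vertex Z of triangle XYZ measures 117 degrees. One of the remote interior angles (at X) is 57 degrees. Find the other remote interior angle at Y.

By the exterior angle theorem: exterior angle = sum of remote interior angles.
117 = 57 + angle Y
angle Y = 117 - 57 = 60 degrees

60 degrees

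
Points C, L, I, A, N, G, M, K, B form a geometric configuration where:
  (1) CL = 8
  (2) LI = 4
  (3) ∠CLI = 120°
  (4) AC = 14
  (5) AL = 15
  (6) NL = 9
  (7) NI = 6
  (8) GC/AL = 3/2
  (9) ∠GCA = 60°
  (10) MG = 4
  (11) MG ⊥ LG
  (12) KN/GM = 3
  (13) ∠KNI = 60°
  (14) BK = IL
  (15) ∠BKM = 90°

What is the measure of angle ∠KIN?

From the given relations: KN = 3·GM = 3·4 = 12.
Step 1: By the law of cosines on triangle INK: IK² = 6² + 12² − 2·6·12·cos(60°) = 108, so IK = 6·√3.
Step 2: By the inverse law of cosines on triangle KIN: cos(∠KIN) = ((6·√3)² + 6² − 12²) / (2·6·√3·6) = 0/124.71 = 0, so ∠KIN = 90°.

Therefore, the measure of angle ∠KIN = 90°.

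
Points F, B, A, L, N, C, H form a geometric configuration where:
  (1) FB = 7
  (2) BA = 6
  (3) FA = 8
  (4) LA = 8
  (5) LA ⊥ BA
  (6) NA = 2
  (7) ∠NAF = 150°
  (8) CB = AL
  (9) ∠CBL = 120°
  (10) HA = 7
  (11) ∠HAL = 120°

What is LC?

From the given relations: CB = AL = 8.
Step 1: By the law of cosines on triangle LAB: LB² = 8² + 6² − 2·8·6·cos(90°) = 100, so LB = 10.
Step 2: By the law of cosines on triangle LBC: LC² = 10² + 8² − 2·10·8·cos(120°) = 244, so LC = 2·√61.

Therefore, the length of LC = 2·√61.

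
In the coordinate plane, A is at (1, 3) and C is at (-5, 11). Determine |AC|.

d = sqrt((-5 - 1)^2 + (11 - 3)^2)
d = sqrt(-6^2 + 8^2)
d = sqrt(36 + 64)
d = sqrt(100) = 10

10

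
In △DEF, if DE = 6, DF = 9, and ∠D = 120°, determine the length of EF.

By the law of cosines: EF^2 = DE^2 + DF^2 - 2*DE*DF*cos(D)
EF^2 = 6^2 + 9^2 - 2*6*9*cos(120°)
EF^2 = 36 + 81 - 108*(-1/2)
EF^2 = 171
EF = 3*sqrt(19)

3*sqrt(19)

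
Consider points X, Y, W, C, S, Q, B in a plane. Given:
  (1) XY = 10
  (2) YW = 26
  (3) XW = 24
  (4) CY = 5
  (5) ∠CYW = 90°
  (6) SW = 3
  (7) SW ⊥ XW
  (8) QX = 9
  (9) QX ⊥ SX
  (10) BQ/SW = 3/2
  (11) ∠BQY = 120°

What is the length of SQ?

Step 1: By the law of cosines on triangle SWX: SX² = 3² + 24² − 2·3·24·cos(90°) = 585, so SX = 3·√65.
Step 2: By the law of cosines on triangle SXQ: SQ² = (3·√65)² + 9² − 2·3·√65·9·cos(90°) = 666, so SQ = 3·√74.

Therefore, the length of SQ = 3·√74.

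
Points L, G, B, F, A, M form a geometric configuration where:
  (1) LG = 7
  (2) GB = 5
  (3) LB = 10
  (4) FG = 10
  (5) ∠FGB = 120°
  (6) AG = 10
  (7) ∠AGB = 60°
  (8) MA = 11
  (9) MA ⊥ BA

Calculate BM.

Step 1: By the law of cosines on triangle BGA: BA² = 5² + 10² − 2·5·10·cos(60°) = 75, so BA = 5·√3.
Step 2: By the law of cosines on triangle BAM: BM² = (5·√3)² + 11² − 2·5·√3·11·cos(90°) = 196, so BM = 14.

Therefore, the length of BM = 14.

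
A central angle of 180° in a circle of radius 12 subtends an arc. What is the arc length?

Arc length = 2πr × θ/360
= 2π × 12 × 1/2
= 12*pi

12*pi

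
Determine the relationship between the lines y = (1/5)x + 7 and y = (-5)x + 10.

Slope of line 1: m1 = 1/5
Slope of line 2: m2 = -5
m1 * m2 = (1/5) * (-5) = -1 = -1, so the lines are perpendicular.

Perpendicular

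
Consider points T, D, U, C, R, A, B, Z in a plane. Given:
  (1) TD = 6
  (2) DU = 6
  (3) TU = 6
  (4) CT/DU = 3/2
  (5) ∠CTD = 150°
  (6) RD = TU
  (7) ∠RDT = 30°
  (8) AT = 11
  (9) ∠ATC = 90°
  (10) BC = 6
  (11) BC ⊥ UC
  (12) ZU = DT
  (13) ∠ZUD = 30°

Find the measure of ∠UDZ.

From the given relations: ZU = DT = 6.
Step 1: By the law of cosines on triangle DUZ: DZ² = 6² + 6² − 2·6·6·cos(30°) = 9.65, so DZ ≈ 3.11.
Step 2: By the inverse law of cosines on triangle UDZ: cos(∠UDZ) = (6² + 3.11² − 6²) / (2·6·3.11) = 9.65/37.27 = 0.2588, so ∠UDZ = 75°.

Therefore, the measure of angle ∠UDZ = 75°.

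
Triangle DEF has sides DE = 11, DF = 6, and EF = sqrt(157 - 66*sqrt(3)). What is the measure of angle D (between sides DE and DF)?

cos(D) = (11² + 6² - (sqrt(157 - 66*sqrt(3)))²) / (2 × 11 × 6) = sqrt(3)/2, so D = arccos(sqrt(3)/2) = 30°.

30°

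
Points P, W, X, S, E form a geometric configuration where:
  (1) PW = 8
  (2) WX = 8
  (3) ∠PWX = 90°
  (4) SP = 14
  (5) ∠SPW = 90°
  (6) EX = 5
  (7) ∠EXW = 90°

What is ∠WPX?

Step 1: By the law of cosines on triangle PWX: PX² = 8² + 8² − 2·8·8·cos(90°) = 128, so PX = 8·√2.
Step 2: By the inverse law of cosines on triangle WPX: cos(∠WPX) = (8² + (8·√2)² − 8²) / (2·8·8·√2) = 128/181.02 = 0.7071, so ∠WPX = 45°.

Therefore, the measure of angle ∠WPX = 45°.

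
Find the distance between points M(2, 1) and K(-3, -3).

d = sqrt((-5)^2 + (-4)^2) = sqrt(41)

sqrt(41)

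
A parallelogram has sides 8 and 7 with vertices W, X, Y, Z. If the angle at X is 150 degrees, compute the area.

The area of a parallelogram equals the product of two adjacent sides times the sine of the included angle.
This is because the height equals 7 * sin(150°) = 7/2.
Area = 8 * 7/2 = 28

28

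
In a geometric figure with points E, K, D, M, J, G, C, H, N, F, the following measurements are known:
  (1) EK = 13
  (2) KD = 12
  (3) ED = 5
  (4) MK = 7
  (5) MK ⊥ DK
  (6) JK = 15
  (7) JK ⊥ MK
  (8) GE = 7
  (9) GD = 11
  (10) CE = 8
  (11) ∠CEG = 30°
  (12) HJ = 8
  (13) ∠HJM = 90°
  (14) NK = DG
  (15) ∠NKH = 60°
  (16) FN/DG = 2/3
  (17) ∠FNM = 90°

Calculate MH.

Step 1: By the law of cosines on triangle JKM: JM² = 15² + 7² − 2·15·7·cos(90°) = 274, so JM ≈ 16.55.
Step 2: By the law of cosines on triangle MJH: MH² = 16.55² + 8² − 2·16.55·8·cos(90°) = 338, so MH = 13·√2.

Therefore, the length of MH = 13·√2.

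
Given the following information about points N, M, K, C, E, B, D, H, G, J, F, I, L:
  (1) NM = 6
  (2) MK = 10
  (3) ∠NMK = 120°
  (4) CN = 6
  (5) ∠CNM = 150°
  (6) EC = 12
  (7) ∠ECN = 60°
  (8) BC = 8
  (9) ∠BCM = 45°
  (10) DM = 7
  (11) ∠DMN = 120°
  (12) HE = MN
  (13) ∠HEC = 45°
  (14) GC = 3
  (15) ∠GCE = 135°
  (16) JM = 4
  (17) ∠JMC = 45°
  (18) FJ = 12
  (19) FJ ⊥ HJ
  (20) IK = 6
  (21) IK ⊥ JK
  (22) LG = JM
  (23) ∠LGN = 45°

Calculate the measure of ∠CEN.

Step 1: By the law of cosines on triangle ECN: EN² = 12² + 6² − 2·12·6·cos(60°) = 108, so EN = 6·√3.
Step 2: By the inverse law of cosines on triangle CEN: cos(∠CEN) = (12² + (6·√3)² − 6²) / (2·12·6·√3) = 216/249.42 = 0.866, so ∠CEN = 30°.

Therefore, the measure of angle ∠CEN = 30°.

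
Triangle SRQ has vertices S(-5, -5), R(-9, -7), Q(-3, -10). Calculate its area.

Shoelace: Area = (1/2)|-5(-7--10) + -9(-10--5) + -3(-5--7)| = (1/2)(24) = 12

12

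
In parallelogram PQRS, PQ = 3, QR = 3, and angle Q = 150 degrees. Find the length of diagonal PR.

Law of cosines: d^2 = 3^2 + 3^2 - 2(3)(3)cos(150°) = 9*sqrt(3) + 18, so d = 3*sqrt(sqrt(3) + 2).

3*sqrt(sqrt(3) + 2)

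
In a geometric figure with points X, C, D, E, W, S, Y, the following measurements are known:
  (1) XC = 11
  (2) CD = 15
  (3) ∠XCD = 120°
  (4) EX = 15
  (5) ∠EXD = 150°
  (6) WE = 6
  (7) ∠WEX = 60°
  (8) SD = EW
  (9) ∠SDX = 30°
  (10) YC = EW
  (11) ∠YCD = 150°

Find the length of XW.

Step 1: By the law of cosines on triangle XEW: XW² = 15² + 6² − 2·15·6·cos(60°) = 171, so XW = 3·√19.

Therefore, the length of XW = 3·√19.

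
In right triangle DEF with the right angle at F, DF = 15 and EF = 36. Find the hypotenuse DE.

In a right triangle, the square of the hypotenuse equals the sum of the squares of the two legs.
The legs are 15 and 36, so the hypotenuse = sqrt(225 + 1296) = sqrt(1521) = 39.

39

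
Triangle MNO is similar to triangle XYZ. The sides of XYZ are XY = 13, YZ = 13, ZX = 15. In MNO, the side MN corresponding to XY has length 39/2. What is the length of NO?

Similar triangles have proportional sides. Setting up the proportion:
MN / XY = NO / YZ
39/2 / 13 = NO / 13
NO = 13 * 39/2 / 13 = 39/2.

39/2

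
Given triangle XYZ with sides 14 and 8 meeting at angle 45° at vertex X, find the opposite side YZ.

By the law of cosines: YZ^2 = XY^2 + XZ^2 - 2*XY*XZ*cos(X)
YZ^2 = 14^2 + 8^2 - 2*14*8*cos(45°)
YZ^2 = 196 + 64 - 224*(sqrt(2)/2)
YZ^2 = 260 - 112*sqrt(2)
YZ = 2*sqrt(65 - 28*sqrt(2))

2*sqrt(65 - 28*sqrt(2))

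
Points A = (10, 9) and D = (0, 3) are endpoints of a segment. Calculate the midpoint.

M = ((x₁ + x₂)/2, (y₁ + y₂)/2)
= ((10 + 0)/2, (9 + 3)/2)
= (10/2, 12/2) = (5, 6)

(5, 6)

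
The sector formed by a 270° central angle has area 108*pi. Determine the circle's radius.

Sector area A = πr² × θ/360, so r² = 360A / (πθ).
r² = 360 × 108*pi / (π × 270)
r² = 144
r = 12

12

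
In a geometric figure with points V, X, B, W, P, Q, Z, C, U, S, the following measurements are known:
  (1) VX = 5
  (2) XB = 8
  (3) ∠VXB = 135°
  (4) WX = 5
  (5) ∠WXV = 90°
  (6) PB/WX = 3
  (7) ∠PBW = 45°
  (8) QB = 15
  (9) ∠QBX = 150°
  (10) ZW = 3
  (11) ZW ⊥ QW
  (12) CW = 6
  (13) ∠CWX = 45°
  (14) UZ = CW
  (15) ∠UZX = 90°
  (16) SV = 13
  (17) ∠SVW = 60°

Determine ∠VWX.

Step 1: By the law of cosines on triangle WXV: WV² = 5² + 5² − 2·5·5·cos(90°) = 50, so WV = 5·√2.
Step 2: By the inverse law of cosines on triangle VWX: cos(∠VWX) = ((5·√2)² + 5² − 5²) / (2·5·√2·5) = 50/70.71 = 0.7071, so ∠VWX = 45°.

Therefore, the measure of angle ∠VWX = 45°.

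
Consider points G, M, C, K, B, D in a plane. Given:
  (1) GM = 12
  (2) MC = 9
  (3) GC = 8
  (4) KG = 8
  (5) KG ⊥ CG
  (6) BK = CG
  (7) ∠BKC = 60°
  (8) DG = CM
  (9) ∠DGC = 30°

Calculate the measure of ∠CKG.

Step 1: By the law of cosines on triangle KGC: KC² = 8² + 8² − 2·8·8·cos(90°) = 128, so KC = 8·√2.
Step 2: By the inverse law of cosines on triangle CKG: cos(∠CKG) = ((8·√2)² + 8² − 8²) / (2·8·√2·8) = 128/181.02 = 0.7071, so ∠CKG = 45°.

Therefore, the measure of angle ∠CKG = 45°.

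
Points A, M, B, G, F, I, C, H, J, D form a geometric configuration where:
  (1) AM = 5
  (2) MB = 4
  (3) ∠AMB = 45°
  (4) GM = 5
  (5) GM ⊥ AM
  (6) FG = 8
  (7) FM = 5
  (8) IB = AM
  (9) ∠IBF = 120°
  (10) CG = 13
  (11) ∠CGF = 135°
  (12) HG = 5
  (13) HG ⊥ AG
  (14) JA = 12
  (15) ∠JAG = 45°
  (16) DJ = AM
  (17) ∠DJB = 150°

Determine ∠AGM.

Step 1: By the law of cosines on triangle GMA: GA² = 5² + 5² − 2·5·5·cos(90°) = 50, so GA = 5·√2.
Step 2: By the inverse law of cosines on triangle AGM: cos(∠AGM) = ((5·√2)² + 5² − 5²) / (2·5·√2·5) = 50/70.71 = 0.7071, so ∠AGM = 45°.

Therefore, the measure of angle ∠AGM = 45°.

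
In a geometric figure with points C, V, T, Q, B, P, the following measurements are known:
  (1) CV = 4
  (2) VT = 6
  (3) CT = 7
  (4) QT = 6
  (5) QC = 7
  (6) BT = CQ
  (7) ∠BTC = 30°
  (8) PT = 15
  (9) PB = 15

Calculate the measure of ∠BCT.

From the given relations: BT = CQ = 7.
Step 1: By the law of cosines on triangle CTB: CB² = 7² + 7² − 2·7·7·cos(30°) = 13.13, so CB ≈ 3.62.
Step 2: By the inverse law of cosines on triangle BCT: cos(∠BCT) = (3.62² + 7² − 7²) / (2·3.62·7) = 13.13/50.73 = 0.2588, so ∠BCT = 75°.

Therefore, the measure of angle ∠BCT = 75°.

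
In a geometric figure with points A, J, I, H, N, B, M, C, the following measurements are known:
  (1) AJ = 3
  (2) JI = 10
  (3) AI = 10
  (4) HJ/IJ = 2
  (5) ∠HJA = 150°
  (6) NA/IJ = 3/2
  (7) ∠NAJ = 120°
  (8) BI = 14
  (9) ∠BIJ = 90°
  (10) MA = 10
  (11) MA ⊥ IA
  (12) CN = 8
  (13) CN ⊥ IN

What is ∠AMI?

Step 1: By the law of cosines on triangle MAI: MI² = 10² + 10² − 2·10·10·cos(90°) = 200, so MI = 10·√2.
Step 2: By the inverse law of cosines on triangle AMI: cos(∠AMI) = (10² + (10·√2)² − 10²) / (2·10·10·√2) = 200/282.84 = 0.7071, so ∠AMI = 45°.

Therefore, the measure of angle ∠AMI = 45°.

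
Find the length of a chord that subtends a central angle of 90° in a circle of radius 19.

Chord length = 2r sin(θ/2)
= 2 × 19 × sin(90°/2)
= 2 × 19 × sin(45°)
= 19*sqrt(2)

19*sqrt(2)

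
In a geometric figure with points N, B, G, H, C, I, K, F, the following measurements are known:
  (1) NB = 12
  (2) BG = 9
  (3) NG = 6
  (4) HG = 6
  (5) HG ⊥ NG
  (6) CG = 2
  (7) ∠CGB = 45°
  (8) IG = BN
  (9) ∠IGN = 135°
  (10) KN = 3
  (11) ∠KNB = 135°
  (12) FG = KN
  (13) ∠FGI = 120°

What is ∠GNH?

Step 1: By the law of cosines on triangle NGH: NH² = 6² + 6² − 2·6·6·cos(90°) = 72, so NH = 6·√2.
Step 2: By the inverse law of cosines on triangle GNH: cos(∠GNH) = (6² + (6·√2)² − 6²) / (2·6·6·√2) = 72/101.82 = 0.7071, so ∠GNH = 45°.

Therefore, the measure of angle ∠GNH = 45°.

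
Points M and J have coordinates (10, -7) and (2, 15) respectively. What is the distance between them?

d = sqrt((2 - 10)^2 + (15 - -7)^2)
d = sqrt(-8^2 + 22^2)
d = sqrt(64 + 484)
d = sqrt(548) = 2*sqrt(137)

2*sqrt(137)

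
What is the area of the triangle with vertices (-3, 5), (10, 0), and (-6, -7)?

Using the Shoelace formula for a triangle:
Area = (1/2)|x0(y1 - y2) + x1(y2 - y0) + x2(y0 - y1)|
Area = (1/2)|-3(0 - -7) + 10(-7 - 5) + -6(5 - 0)|
Area = (1/2)|-21 + -120 + -30|
Area = (1/2)|-171|
Area = (1/2)(171)
Area = 171/2

171/2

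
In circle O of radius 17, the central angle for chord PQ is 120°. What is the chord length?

Chord = 2(17) sin(60°) = 17*sqrt(3)

17*sqrt(3)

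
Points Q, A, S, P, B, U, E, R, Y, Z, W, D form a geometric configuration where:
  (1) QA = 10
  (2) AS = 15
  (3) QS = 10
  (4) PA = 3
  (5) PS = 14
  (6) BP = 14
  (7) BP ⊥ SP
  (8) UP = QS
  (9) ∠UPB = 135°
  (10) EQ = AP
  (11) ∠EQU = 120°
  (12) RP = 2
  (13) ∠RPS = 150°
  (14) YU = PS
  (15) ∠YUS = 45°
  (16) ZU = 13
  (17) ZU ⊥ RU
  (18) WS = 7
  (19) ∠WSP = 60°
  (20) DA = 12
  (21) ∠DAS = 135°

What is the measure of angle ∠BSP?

Step 1: By the law of cosines on triangle SPB: SB² = 14² + 14² − 2·14·14·cos(90°) = 392, so SB = 14·√2.
Step 2: By the inverse law of cosines on triangle BSP: cos(∠BSP) = ((14·√2)² + 14² − 14²) / (2·14·√2·14) = 392/554.37 = 0.7071, so ∠BSP = 45°.

Therefore, the measure of angle ∠BSP = 45°.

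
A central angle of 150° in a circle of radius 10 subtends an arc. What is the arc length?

Arc length = 2π(10)(5/12) = 25*pi/3

25*pi/3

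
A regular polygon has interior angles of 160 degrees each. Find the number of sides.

Exterior angle = 180 - 160 = 20. n = 360 / 20 = 18.

18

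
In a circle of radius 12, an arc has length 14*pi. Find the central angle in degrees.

Arc length L = 2πr × θ/360, so θ = 360L / (2πr).
θ = 360 × 14*pi / (2π × 12)
θ = 210°
θ = 210°

210°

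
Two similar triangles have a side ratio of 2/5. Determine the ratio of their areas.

Area ratio = (side ratio)^2 = (2/5)^2 = 4:25.

4:25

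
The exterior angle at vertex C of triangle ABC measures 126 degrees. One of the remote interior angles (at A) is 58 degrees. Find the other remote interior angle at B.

angle B = 126 - 58 = 68 degrees (exterior angle theorem).

68 degrees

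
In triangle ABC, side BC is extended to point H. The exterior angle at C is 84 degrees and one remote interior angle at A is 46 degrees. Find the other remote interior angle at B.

By the exterior angle theorem: exterior angle = sum of remote interior angles.
84 = 46 + angle B
angle B = 84 - 46 = 38 degrees

38 degrees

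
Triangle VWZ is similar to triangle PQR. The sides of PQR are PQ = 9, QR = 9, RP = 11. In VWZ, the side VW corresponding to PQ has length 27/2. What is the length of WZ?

Similar triangles have proportional sides. Setting up the proportion:
VW / PQ = WZ / QR
27/2 / 9 = WZ / 9
WZ = 9 * 27/2 / 9 = 27/2.

27/2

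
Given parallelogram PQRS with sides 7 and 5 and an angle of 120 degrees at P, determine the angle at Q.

Consecutive angles are supplementary: angle Q = 180 - 120 = 60 degrees.

60 degrees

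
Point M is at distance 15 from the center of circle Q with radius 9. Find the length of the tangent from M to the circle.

The tangent, radius, and line from the external point to the center form a right triangle.
The right angle is where the tangent meets the radius.
By the Pythagorean theorem: tangent² + 9² = 15²
tangent² = 225 - 81 = 144
tangent = 12

12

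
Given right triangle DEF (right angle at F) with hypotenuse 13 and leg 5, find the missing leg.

By the Pythagorean theorem: EF^2 = DE^2 - DF^2
EF^2 = 13^2 - 5^2 = 169 - 25 = 144
EF = sqrt(144) = 12

12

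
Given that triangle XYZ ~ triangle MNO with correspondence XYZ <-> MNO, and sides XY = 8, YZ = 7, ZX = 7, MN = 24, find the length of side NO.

Since the triangles are similar, the ratio of corresponding sides is constant.
Scale factor k = MN / XY = 24 / 8 = 3
NO = k * YZ = 3 * 7 = 21

21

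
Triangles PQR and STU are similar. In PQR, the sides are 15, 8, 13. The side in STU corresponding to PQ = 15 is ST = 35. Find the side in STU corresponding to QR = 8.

Since the triangles are similar, the ratio of corresponding sides is constant.
Scale factor k = ST / PQ = 35 / 15 = 7/3
TU = k * QR = 7/3 * 8 = 56/3

56/3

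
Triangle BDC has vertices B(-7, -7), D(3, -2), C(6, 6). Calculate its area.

The Shoelace formula computes the area from vertex coordinates by summing cross products.
For vertices (-7,-7), (3,-2), (6,6):
Signed sum = -7*-2 - 3*-7 + 3*6 - 6*-2 + 6*-7 - -7*6
= 35 + 30 + 0 = 65
Area = (1/2)|65| = 65/2.

65/2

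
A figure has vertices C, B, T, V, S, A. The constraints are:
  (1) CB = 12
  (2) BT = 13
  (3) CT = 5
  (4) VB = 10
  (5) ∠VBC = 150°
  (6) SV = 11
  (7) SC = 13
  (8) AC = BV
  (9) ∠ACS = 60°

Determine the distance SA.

From the given relations: AC = BV = 10.
Step 1: By the law of cosines on triangle SCA: SA² = 13² + 10² − 2·13·10·cos(60°) = 139, so SA = √139.

Therefore, the length of SA = √139.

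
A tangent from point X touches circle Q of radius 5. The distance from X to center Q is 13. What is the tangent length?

The tangent, radius, and line from the external point to the center form a right triangle.
The right angle is where the tangent meets the radius.
By the Pythagorean theorem: tangent² + 5² = 13²
tangent² = 169 - 25 = 144
tangent = 12

12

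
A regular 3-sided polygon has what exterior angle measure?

Each exterior angle of a regular n-gon is 360 / n.
For n = 3: 360 / 3 = 120 degrees.

120 degrees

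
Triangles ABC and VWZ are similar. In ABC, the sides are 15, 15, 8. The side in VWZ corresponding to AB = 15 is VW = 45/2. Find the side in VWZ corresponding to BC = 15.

Since the triangles are similar, the ratio of corresponding sides is constant.
Scale factor k = VW / AB = 45/2 / 15 = 3/2
WZ = k * BC = 3/2 * 15 = 45/2

45/2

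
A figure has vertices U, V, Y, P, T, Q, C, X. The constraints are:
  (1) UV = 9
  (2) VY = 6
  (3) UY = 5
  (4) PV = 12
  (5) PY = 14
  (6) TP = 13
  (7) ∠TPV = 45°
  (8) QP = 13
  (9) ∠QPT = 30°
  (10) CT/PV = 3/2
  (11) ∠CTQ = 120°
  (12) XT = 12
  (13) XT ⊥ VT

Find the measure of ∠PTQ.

Step 1: By the law of cosines on triangle TPQ: TQ² = 13² + 13² − 2·13·13·cos(30°) = 45.28, so TQ ≈ 6.73.
Step 2: By the inverse law of cosines on triangle PTQ: cos(∠PTQ) = (13² + 6.73² − 13²) / (2·13·6.73) = 45.28/174.96 = 0.2588, so ∠PTQ = 75°.

Therefore, the measure of angle ∠PTQ = 75°.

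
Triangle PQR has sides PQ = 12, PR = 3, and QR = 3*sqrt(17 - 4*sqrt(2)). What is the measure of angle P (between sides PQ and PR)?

By the inverse law of cosines: cos(P) = (PQ² + PR² - QR²) / (2 × PQ × PR)
cos(P) = (12² + 3² - (3*sqrt(17 - 4*sqrt(2)))²) / (2 × 12 × 3)
cos(P) = (144 + 9 - (153 - 36*sqrt(2))) / 72
cos(P) = sqrt(2)/2
P = arccos(sqrt(2)/2) = 45°

45°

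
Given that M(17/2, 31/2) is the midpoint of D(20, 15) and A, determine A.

Using the midpoint formula: M = ((x1 + x2)/2, (y1 + y2)/2)
We know M = (17/2, 31/2) and D = (20, 15)
For x: 17/2 = (20 + x2)/2, so x2 = 2*17/2 - 20 = -3
For y: 31/2 = (15 + y2)/2, so y2 = 2*31/2 - 15 = 16
A = (-3, 16)

(-3, 16)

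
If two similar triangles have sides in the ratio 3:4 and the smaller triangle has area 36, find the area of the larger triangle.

For similar figures, the area ratio equals the square of the side ratio.
Side ratio (the smaller triangle to the larger triangle) = 3:4, so area ratio = 3^2:4^2 = 9:16.
If the area of the smaller triangle is 36, then the area of the larger triangle = 36 * (16/9) = 64.

64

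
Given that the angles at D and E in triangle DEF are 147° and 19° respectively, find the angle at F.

The interior angles sum to 180°: angle F = 180 - 147 - 19 = 14°.
The triangle is obtuse (angles 147°, 19°, 14°).

14 degrees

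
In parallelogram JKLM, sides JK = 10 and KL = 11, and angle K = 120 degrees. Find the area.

Area = a * b * sin(theta)
Area = 10 * 11 * sin(120 degrees)
Area = 110 * sqrt(3)/2
Area = 55*sqrt(3)

55*sqrt(3)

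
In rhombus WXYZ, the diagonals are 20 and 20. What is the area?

Area of a rhombus = (d1 * d2) / 2
Area = (20 * 20) / 2
Area = 400 / 2
Area = 200

200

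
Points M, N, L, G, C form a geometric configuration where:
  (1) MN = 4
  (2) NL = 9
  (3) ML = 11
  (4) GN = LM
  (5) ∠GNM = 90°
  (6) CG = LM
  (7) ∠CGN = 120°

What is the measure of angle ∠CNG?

From the given relations: GN = LM = 11; CG = LM = 11.
Step 1: By the law of cosines on triangle NGC: NC² = 11² + 11² − 2·11·11·cos(120°) = 363, so NC = 11·√3.
Step 2: By the inverse law of cosines on triangle CNG: cos(∠CNG) = ((11·√3)² + 11² − 11²) / (2·11·√3·11) = 363/419.16 = 0.866, so ∠CNG = 30°.

Therefore, the measure of angle ∠CNG = 30°.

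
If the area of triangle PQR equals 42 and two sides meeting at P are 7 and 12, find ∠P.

Area = (1/2) * a * b * sin(C)
sin(C) = 2 * Area / (a * b)
sin(C) = 2 * 42 / (7 * 12)
sin(C) = 1
C = arcsin(1) = 90°

90°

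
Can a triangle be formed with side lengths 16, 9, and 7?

The longest side is 16. The other two sides sum to 7 + 9 = 16.
Since 16 ≤ 16, the two shorter sides cannot reach around to close the triangle.

No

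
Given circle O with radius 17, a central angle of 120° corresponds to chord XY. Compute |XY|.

Drop a perpendicular from the center to the chord, bisecting both the chord and the central angle.
Each half-chord = r sin(θ/2) = 17 sin(60°).
The full chord = 2 × 17 × sin(60°) = 17*sqrt(3).

17*sqrt(3)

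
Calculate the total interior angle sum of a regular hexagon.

The sum of interior angles of an n-sided polygon is (n - 2) * 180.
For n = 6: (6 - 2) * 180 = 4 * 180 = 720 degrees.

720 degrees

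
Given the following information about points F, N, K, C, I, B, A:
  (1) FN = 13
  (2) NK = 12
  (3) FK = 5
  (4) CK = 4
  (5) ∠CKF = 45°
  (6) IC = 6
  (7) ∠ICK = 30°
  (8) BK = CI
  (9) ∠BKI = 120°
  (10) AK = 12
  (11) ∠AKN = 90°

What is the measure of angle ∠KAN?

Step 1: By the law of cosines on triangle AKN: AN² = 12² + 12² − 2·12·12·cos(90°) = 288, so AN = 12·√2.
Step 2: By the inverse law of cosines on triangle KAN: cos(∠KAN) = (12² + (12·√2)² − 12²) / (2·12·12·√2) = 288/407.29 = 0.7071, so ∠KAN = 45°.

Therefore, the measure of angle ∠KAN = 45°.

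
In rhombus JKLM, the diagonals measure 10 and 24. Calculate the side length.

In a rhombus, the diagonals bisect each other perpendicularly, creating four congruent right triangles.
Each triangle has legs 5 (half of 10) and 12 (half of 24).
The hypotenuse of each right triangle is a side of the rhombus:
side = sqrt(5^2 + 12^2) = sqrt(169) = 13

13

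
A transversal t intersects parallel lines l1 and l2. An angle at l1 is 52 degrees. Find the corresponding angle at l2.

When a transversal crosses parallel lines, angles in the same position at each intersection are called corresponding angles.
These are always equal, so the answer is 52 degrees.

52 degrees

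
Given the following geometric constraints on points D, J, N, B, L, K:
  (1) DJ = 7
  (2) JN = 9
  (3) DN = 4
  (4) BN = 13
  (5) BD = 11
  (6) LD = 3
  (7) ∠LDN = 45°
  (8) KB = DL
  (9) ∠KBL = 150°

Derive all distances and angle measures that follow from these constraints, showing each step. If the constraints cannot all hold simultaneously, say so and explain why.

The constraints are consistent.

From the given relations:
  KB = DL = 3

Step 1: From ND = 4, DL = 3, and ∠NDL = 45°, by the law of cosines:
  NL² = ND² + DL² - 2·ND·DL·cos(45°) = 16 + 9 - 16.97 = 8.029
  NL ≈ 2.83

Step 2: From DB = 11, DN = 4, BN = 13, by the inverse law of cosines:
  cos(∠BDN) = (DB² + DN² - BN²) / (2·DB·DN)
  ∠BDN = 111.32°

Step 3: From DJ = 7, DN = 4, JN = 9, by the inverse law of cosines:
  cos(∠JDN) = (DJ² + DN² - JN²) / (2·DJ·DN)
  ∠JDN = 106.6°

Step 4: From JD = 7, JN = 9, DN = 4, by the inverse law of cosines:
  cos(∠DJN) = (JD² + JN² - DN²) / (2·JD·JN)
  ∠DJN = 25.21°

Step 5: From NB = 13, ND = 4, BD = 11, by the inverse law of cosines:
  cos(∠BND) = (NB² + ND² - BD²) / (2·NB·ND)
  ∠BND = 52.02°

Step 6: From ND = 4, NJ = 9, DJ = 7, by the inverse law of cosines:
  cos(∠DNJ) = (ND² + NJ² - DJ²) / (2·ND·NJ)
  ∠DNJ = 48.19°

Step 7: From BD = 11, BN = 13, DN = 4, by the inverse law of cosines:
  cos(∠DBN) = (BD² + BN² - DN²) / (2·BD·BN)
  ∠DBN = 16.66°

Step 8: From ND = 4, NL = 2.83, DL = 3, by the inverse law of cosines:
  cos(∠DNL) = (ND² + NL² - DL²) / (2·ND·NL)
  ∠DNL = 48.47°

Step 9: From LD = 3, LN = 2.83, DN = 4, by the inverse law of cosines:
  cos(∠DLN) = (LD² + LN² - DN²) / (2·LD·LN)
  ∠DLN = 86.53°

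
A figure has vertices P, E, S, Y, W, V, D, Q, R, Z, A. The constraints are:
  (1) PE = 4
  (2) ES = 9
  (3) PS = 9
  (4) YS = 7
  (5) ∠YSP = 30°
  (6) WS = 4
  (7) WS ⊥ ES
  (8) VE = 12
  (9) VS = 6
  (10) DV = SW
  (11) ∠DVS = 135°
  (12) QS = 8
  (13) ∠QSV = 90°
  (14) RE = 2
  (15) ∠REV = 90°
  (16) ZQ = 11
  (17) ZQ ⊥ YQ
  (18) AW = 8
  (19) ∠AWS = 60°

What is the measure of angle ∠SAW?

Step 1: By the law of cosines on triangle AWS: AS² = 8² + 4² − 2·8·4·cos(60°) = 48, so AS = 4·√3.
Step 2: By the inverse law of cosines on triangle SAW: cos(∠SAW) = ((4·√3)² + 8² − 4²) / (2·4·√3·8) = 96/110.85 = 0.866, so ∠SAW = 30°.

Therefore, the measure of angle ∠SAW = 30°.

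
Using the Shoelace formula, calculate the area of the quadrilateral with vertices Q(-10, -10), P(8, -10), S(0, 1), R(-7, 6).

Shoelace: sum of cross terms = 325, Area = (1/2)|325| = 325/2

325/2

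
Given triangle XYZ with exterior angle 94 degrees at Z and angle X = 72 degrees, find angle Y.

angle Y = 94 - 72 = 22 degrees (exterior angle theorem).

22 degrees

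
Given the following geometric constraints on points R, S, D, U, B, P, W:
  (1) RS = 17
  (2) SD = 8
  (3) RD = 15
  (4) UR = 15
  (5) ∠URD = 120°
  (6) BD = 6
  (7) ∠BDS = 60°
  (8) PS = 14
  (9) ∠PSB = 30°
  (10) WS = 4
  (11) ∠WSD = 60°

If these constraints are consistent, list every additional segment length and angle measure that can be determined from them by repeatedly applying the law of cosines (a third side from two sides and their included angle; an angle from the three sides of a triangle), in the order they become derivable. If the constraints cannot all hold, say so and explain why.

The constraints are consistent. Derivable facts, in order:
After 1 step:
- DU = 15·√3
- DW = 4·√3
- SB = 2·√13
- ∠DRS = 28.07°
- ∠DSR = 61.93°
- ∠RDS = 90°
After 2 steps:
- BP ≈ 8.55
- ∠BSD = 46.1°
- ∠DBS = 73.9°
- ∠DUR = 30°
- ∠DWS = 90°
- ∠RDU = 30°
- ∠SDW = 30°
After 3 steps:
- ∠BPS = 24.94°
- ∠PBS = 125.06°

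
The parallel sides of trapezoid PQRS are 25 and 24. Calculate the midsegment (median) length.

The midsegment (median) of a trapezoid connects the midpoints of the non-parallel sides.
Its length is the average of the two bases: (25 + 24) / 2 = 49/2.

49/2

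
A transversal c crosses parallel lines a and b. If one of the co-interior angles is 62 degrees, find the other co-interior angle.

Co-interior angles sum to 180: 180 - 62 = 118 degrees.

118 degrees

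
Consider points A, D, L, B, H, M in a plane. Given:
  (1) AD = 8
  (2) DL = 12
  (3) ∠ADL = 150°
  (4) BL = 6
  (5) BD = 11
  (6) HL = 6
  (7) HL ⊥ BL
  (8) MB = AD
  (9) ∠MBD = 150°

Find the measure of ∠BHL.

Step 1: By the law of cosines on triangle HLB: HB² = 6² + 6² − 2·6·6·cos(90°) = 72, so HB = 6·√2.
Step 2: By the inverse law of cosines on triangle BHL: cos(∠BHL) = ((6·√2)² + 6² − 6²) / (2·6·√2·6) = 72/101.82 = 0.7071, so ∠BHL = 45°.

Therefore, the measure of angle ∠BHL = 45°.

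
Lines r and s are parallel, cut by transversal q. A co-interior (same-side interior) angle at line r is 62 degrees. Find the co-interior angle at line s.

Co-interior angles (same-side interior) formed by parallel lines and a transversal are supplementary (sum to 180 degrees).
The given angle is 62 degrees.
The co-interior angle = 180 - 62 = 118 degrees.

118 degrees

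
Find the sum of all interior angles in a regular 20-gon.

The sum of interior angles of an n-sided polygon is (n - 2) * 180.
For n = 20: (20 - 2) * 180 = 18 * 180 = 3240 degrees.

3240 degrees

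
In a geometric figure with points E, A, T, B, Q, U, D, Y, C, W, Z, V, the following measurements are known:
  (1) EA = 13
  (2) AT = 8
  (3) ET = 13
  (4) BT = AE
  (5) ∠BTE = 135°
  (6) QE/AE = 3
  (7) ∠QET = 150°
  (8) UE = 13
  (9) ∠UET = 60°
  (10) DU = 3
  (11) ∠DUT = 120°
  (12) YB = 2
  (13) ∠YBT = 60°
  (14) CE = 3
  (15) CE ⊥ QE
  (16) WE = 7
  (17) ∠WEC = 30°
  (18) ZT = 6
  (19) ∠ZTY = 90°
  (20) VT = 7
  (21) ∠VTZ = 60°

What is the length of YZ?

From the given relations: BT = AE = 13.
Step 1: By the law of cosines on triangle YBT: YT² = 2² + 13² − 2·2·13·cos(60°) = 147, so YT = 7·√3.
Step 2: By the law of cosines on triangle YTZ: YZ² = (7·√3)² + 6² − 2·7·√3·6·cos(90°) = 183, so YZ = √183.

Therefore, the length of YZ = √183.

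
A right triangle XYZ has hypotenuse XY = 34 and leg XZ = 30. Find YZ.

YZ = sqrt(34^2 - 30^2) = sqrt(256) = 16

16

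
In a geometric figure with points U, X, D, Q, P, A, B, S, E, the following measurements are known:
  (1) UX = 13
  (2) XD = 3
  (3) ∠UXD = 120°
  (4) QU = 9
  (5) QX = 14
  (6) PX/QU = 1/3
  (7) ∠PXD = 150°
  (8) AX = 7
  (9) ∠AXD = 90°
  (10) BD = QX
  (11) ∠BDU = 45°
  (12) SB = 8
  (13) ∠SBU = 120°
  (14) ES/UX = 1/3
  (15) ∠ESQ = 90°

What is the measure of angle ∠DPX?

From the given relations: PX = 1/3·QU = 1/3·9 = 3.
Step 1: By the law of cosines on triangle PXD: PD² = 3² + 3² − 2·3·3·cos(150°) = 33.59, so PD ≈ 5.8.
Step 2: By the inverse law of cosines on triangle DPX: cos(∠DPX) = (5.8² + 3² − 3²) / (2·5.8·3) = 33.59/34.77 = 0.9659, so ∠DPX = 15°.

Therefore, the measure of angle ∠DPX = 15°.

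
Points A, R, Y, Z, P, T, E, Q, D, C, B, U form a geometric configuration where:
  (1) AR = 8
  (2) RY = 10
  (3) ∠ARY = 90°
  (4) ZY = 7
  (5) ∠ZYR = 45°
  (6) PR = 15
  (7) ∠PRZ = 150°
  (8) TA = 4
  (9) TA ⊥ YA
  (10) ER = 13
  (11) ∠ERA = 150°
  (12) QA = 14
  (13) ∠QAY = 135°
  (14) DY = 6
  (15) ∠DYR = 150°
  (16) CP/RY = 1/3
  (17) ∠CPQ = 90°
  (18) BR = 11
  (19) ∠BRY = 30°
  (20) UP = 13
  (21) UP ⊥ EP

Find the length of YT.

Step 1: By the law of cosines on triangle ARY: AY² = 8² + 10² − 2·8·10·cos(90°) = 164, so AY = 2·√41.
Step 2: By the law of cosines on triangle YAT: YT² = (2·√41)² + 4² − 2·2·√41·4·cos(90°) = 180, so YT = 6·√5.

Therefore, the length of YT = 6·√5.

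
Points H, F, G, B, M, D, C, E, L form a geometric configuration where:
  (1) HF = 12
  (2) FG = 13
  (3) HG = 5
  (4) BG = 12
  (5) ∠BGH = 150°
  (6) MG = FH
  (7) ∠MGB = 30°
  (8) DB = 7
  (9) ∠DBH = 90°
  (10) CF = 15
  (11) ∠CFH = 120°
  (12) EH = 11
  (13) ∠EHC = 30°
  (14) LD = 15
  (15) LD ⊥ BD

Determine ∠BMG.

From the given relations: MG = FH = 12.
Step 1: By the law of cosines on triangle MGB: MB² = 12² + 12² − 2·12·12·cos(30°) = 38.58, so MB ≈ 6.21.
Step 2: By the inverse law of cosines on triangle BMG: cos(∠BMG) = (6.21² + 12² − 12²) / (2·6.21·12) = 38.58/149.08 = 0.2588, so ∠BMG = 75°.

Therefore, the measure of angle ∠BMG = 75°.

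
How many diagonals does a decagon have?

Total line segments between 10 vertices = C(10,2) = 45.
Subtract the 10 sides: 45 - 10 = 35 diagonals.

35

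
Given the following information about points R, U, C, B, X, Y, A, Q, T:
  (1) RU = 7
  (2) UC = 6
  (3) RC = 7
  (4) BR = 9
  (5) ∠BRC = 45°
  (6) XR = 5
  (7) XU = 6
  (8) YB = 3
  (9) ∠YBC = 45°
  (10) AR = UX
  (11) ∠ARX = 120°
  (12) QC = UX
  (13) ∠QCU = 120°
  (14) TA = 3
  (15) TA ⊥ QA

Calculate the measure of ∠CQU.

From the given relations: QC = UX = 6.
Step 1: By the law of cosines on triangle QCU: QU² = 6² + 6² − 2·6·6·cos(120°) = 108, so QU = 6·√3.
Step 2: By the inverse law of cosines on triangle CQU: cos(∠CQU) = (6² + (6·√3)² − 6²) / (2·6·6·√3) = 108/124.71 = 0.866, so ∠CQU = 30°.

Therefore, the measure of angle ∠CQU = 30°.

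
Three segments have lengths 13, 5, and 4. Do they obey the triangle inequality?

Check the triangle inequality: 5 + 4 = 9 ≤ 13.
Since the sum of two sides does not exceed the third, no triangle can be formed.

No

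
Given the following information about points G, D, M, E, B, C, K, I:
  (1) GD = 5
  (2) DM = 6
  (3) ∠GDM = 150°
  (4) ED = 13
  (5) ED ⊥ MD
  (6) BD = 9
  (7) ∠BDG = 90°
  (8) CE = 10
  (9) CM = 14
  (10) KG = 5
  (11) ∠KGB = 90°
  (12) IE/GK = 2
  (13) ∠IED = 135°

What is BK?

Step 1: By the law of cosines on triangle BDG: BG² = 9² + 5² − 2·9·5·cos(90°) = 106, so BG = √106.
Step 2: By the law of cosines on triangle BGK: BK² = √106² + 5² − 2·√106·5·cos(90°) = 131, so BK = √131.

Therefore, the length of BK = √131.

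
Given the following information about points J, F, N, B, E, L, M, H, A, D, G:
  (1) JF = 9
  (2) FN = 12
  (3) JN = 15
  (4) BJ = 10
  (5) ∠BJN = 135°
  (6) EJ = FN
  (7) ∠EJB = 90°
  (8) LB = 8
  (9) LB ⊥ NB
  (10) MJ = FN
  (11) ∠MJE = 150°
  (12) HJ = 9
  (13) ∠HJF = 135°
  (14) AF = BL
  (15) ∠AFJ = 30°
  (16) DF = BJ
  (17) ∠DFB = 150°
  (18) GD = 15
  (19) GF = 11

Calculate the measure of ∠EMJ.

From the given relations: MJ = FN = 12; EJ = FN = 12.
Step 1: By the law of cosines on triangle MJE: ME² = 12² + 12² − 2·12·12·cos(150°) = 537.42, so ME ≈ 23.18.
Step 2: By the inverse law of cosines on triangle EMJ: cos(∠EMJ) = (23.18² + 12² − 12²) / (2·23.18·12) = 537.42/556.37 = 0.9659, so ∠EMJ = 15°.

Therefore, the measure of angle ∠EMJ = 15°.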